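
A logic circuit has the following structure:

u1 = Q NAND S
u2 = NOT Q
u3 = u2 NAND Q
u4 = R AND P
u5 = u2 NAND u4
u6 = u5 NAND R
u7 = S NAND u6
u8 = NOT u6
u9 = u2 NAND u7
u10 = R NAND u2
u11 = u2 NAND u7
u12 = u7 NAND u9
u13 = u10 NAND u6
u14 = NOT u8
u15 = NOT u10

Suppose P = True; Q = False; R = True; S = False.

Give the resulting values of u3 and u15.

u2 = NOT Q = NOT False = True
u3 = u2 NAND Q = True NAND False = True
u10 = R NAND u2 = True NAND True = False
u15 = NOT u10 = NOT False = True

u3 = True  u15 = True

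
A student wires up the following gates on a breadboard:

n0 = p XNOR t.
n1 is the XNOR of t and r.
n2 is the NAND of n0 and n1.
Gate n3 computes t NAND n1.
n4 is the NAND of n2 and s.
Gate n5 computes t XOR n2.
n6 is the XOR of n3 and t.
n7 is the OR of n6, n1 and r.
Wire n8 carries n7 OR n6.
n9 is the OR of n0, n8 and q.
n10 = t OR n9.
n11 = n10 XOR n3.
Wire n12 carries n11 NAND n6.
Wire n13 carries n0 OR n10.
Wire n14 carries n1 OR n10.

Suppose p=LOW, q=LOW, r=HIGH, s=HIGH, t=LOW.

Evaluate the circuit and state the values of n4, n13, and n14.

n0 = p XNOR t = LOW XNOR LOW = HIGH
n1 = t XNOR r = LOW XNOR HIGH = LOW
n2 = n0 NAND n1 = HIGH NAND LOW = HIGH
n3 = t NAND n1 = LOW NAND LOW = HIGH
n4 = n2 NAND s = HIGH NAND HIGH = LOW
n6 = n3 XOR t = HIGH XOR LOW = HIGH
n7 = n6 OR n1 OR r = HIGH OR LOW OR HIGH = HIGH
n8 = n7 OR n6 = HIGH OR HIGH = HIGH
n9 = n0 OR n8 OR q = HIGH OR HIGH OR LOW = HIGH
n10 = t OR n9 = LOW OR HIGH = HIGH
n13 = n0 OR n10 = HIGH OR HIGH = HIGH
n14 = n1 OR n10 = LOW OR HIGH = HIGH

n4 = LOW  n13 = HIGH  n14 = HIGH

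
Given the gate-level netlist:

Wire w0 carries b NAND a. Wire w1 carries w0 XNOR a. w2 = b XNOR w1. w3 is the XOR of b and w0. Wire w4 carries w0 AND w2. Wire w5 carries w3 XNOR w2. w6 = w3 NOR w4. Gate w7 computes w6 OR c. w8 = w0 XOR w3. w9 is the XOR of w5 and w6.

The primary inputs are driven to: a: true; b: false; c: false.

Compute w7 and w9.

w7 = false; w9 = false

w0 = b NAND a = false NAND true = true
w1 = w0 XNOR a = true XNOR true = true
w2 = b XNOR w1 = false XNOR true = false
w3 = b XOR w0 = false XOR true = true
w4 = w0 AND w2 = true AND false = false
w5 = w3 XNOR w2 = true XNOR false = false
w6 = w3 NOR w4 = true NOR false = false
w7 = w6 OR c = false OR false = false
w9 = w5 XOR w6 = false XOR false = false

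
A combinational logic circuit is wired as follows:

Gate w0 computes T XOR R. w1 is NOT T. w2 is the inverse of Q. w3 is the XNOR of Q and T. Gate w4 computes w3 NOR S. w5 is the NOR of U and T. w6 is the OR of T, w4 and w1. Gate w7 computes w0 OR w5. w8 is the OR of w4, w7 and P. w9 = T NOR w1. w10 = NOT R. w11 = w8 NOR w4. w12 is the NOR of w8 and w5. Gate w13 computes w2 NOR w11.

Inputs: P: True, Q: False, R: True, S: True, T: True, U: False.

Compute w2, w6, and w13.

w2 = True, w6 = True, w13 = False

w0 = T XOR R = True XOR True = False
w1 = NOT T = NOT True = False
w2 = NOT Q = NOT False = True
w3 = Q XNOR T = False XNOR True = False
w4 = w3 NOR S = False NOR True = False
w5 = U NOR T = False NOR True = False
w6 = T OR w4 OR w1 = True OR False OR False = True
w7 = w0 OR w5 = False OR False = False
w8 = w4 OR w7 OR P = False OR False OR True = True
w11 = w8 NOR w4 = True NOR False = False
w13 = w2 NOR w11 = True NOR False = False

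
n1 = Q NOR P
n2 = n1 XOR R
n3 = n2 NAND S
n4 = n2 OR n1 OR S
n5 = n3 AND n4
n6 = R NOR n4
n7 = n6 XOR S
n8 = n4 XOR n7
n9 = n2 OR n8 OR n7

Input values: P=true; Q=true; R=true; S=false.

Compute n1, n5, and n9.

n1 = false  n5 = true  n9 = true

n1 = Q NOR P = true NOR true = false
n2 = n1 XOR R = false XOR true = true
n3 = n2 NAND S = true NAND false = true
n4 = n2 OR n1 OR S = true OR false OR false = true
n5 = n3 AND n4 = true AND true = true
n6 = R NOR n4 = true NOR true = false
n7 = n6 XOR S = false XOR false = false
n8 = n4 XOR n7 = true XOR false = true
n9 = n2 OR n8 OR n7 = true OR true OR false = true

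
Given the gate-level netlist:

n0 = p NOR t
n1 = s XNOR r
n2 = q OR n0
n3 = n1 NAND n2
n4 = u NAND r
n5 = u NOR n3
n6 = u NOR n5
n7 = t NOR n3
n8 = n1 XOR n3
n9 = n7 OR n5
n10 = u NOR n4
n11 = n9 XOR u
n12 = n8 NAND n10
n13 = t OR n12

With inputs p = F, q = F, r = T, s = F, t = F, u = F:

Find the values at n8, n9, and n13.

n8 = T  n9 = F  n13 = T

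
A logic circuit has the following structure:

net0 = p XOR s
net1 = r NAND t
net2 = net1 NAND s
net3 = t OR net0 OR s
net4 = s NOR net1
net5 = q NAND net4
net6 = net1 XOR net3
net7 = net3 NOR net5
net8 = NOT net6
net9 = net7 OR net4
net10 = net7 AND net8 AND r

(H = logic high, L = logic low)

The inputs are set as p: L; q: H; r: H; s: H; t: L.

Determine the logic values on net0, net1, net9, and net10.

net0 = H; net1 = H; net9 = L; net10 = L

net0 = p XOR s = L XOR H = H
net1 = r NAND t = H NAND L = H
net3 = t OR net0 OR s = L OR H OR H = H
net4 = s NOR net1 = H NOR H = L
net5 = q NAND net4 = H NAND L = H
net6 = net1 XOR net3 = H XOR H = L
net7 = net3 NOR net5 = H NOR H = L
net8 = NOT net6 = NOT L = H
net9 = net7 OR net4 = L OR L = L
net10 = net7 AND net8 AND r = L AND H AND H = L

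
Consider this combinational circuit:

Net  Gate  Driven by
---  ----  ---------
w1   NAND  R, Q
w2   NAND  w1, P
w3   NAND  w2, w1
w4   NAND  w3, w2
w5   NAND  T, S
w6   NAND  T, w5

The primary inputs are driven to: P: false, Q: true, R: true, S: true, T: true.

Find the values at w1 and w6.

w1 = false, w6 = true

w1 = R NAND Q = true NAND true = false
w5 = T NAND S = true NAND true = false
w6 = T NAND w5 = true NAND false = true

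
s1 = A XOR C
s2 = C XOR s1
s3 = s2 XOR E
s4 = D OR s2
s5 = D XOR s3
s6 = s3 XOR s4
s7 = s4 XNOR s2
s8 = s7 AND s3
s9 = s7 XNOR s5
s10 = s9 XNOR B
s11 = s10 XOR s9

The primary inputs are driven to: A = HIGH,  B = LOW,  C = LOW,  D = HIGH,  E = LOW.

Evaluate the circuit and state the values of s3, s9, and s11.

s1 = A XOR C = HIGH XOR LOW = HIGH
s2 = C XOR s1 = LOW XOR HIGH = HIGH
s3 = s2 XOR E = HIGH XOR LOW = HIGH
s4 = D OR s2 = HIGH OR HIGH = HIGH
s5 = D XOR s3 = HIGH XOR HIGH = LOW
s7 = s4 XNOR s2 = HIGH XNOR HIGH = HIGH
s9 = s7 XNOR s5 = HIGH XNOR LOW = LOW
s10 = s9 XNOR B = LOW XNOR LOW = HIGH
s11 = s10 XOR s9 = HIGH XOR LOW = HIGH

s3 = HIGH, s9 = LOW, s11 = HIGH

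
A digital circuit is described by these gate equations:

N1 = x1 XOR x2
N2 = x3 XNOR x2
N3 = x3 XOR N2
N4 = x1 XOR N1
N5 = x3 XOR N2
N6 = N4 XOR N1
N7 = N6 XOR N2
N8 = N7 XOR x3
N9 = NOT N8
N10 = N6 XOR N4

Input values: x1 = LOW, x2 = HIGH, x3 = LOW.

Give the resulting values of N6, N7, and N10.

N6 = LOW  N7 = LOW  N10 = HIGH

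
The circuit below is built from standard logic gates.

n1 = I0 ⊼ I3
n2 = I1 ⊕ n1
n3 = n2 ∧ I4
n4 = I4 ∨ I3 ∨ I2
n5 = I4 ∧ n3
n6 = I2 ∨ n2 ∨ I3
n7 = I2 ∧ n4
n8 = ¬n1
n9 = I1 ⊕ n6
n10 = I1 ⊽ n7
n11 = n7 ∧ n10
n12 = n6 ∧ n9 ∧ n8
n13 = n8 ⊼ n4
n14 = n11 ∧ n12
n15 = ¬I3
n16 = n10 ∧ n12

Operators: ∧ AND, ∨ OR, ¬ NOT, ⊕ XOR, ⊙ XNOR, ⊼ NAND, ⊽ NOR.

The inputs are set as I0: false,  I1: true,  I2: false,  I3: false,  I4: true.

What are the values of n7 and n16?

n7 = false  n16 = false

n1 = I0 NAND I3 = false NAND false = true
n2 = I1 XOR n1 = true XOR true = false
n4 = I4 OR I3 OR I2 = true OR false OR false = true
n6 = I2 OR n2 OR I3 = false OR false OR false = false
n7 = I2 AND n4 = false AND true = false
n8 = NOT n1 = NOT true = false
n9 = I1 XOR n6 = true XOR false = true
n10 = I1 NOR n7 = true NOR false = false
n12 = n6 AND n9 AND n8 = false AND true AND false = false
n16 = n10 AND n12 = false AND false = false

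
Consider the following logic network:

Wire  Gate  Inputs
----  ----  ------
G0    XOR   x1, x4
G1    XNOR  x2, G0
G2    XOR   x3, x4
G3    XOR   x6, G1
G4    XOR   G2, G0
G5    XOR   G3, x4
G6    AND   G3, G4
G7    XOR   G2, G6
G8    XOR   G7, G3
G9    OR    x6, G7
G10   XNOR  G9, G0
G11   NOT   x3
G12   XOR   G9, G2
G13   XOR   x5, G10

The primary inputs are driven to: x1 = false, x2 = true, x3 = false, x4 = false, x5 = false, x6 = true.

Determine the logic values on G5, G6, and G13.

G5 = true, G6 = false, G13 = false

G0 = x1 XOR x4 = false XOR false = false
G1 = x2 XNOR G0 = true XNOR false = false
G2 = x3 XOR x4 = false XOR false = false
G3 = x6 XOR G1 = true XOR false = true
G4 = G2 XOR G0 = false XOR false = false
G5 = G3 XOR x4 = true XOR false = true
G6 = G3 AND G4 = true AND false = false
G7 = G2 XOR G6 = false XOR false = false
G9 = x6 OR G7 = true OR false = true
G10 = G9 XNOR G0 = true XNOR false = false
G13 = x5 XOR G10 = false XOR false = false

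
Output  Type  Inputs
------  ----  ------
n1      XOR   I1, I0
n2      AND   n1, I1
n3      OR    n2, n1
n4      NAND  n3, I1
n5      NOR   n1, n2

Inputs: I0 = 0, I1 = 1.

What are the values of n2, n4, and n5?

n1 = I1 XOR I0 = 1 XOR 0 = 1
n2 = n1 AND I1 = 1 AND 1 = 1
n3 = n2 OR n1 = 1 OR 1 = 1
n4 = n3 NAND I1 = 1 NAND 1 = 0
n5 = n1 NOR n2 = 1 NOR 1 = 0

n2 = 1, n4 = 0, n5 = 0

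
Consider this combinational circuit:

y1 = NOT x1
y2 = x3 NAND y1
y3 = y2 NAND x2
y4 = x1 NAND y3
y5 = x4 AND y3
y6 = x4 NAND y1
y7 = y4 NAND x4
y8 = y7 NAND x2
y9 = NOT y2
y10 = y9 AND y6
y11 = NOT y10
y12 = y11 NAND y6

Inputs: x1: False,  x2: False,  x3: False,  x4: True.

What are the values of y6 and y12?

y6 = False; y12 = True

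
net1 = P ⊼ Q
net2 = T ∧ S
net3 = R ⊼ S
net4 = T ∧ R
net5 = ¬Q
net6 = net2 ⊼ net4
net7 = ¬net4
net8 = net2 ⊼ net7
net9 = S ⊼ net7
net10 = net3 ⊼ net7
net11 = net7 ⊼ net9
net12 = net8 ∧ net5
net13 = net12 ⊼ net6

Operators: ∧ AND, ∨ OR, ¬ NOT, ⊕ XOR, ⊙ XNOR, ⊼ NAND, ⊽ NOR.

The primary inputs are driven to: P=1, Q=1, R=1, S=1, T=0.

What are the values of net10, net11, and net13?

net2 = T AND S = 0 AND 1 = 0
net3 = R NAND S = 1 NAND 1 = 0
net4 = T AND R = 0 AND 1 = 0
net5 = NOT Q = NOT 1 = 0
net6 = net2 NAND net4 = 0 NAND 0 = 1
net7 = NOT net4 = NOT 0 = 1
net8 = net2 NAND net7 = 0 NAND 1 = 1
net9 = S NAND net7 = 1 NAND 1 = 0
net10 = net3 NAND net7 = 0 NAND 1 = 1
net11 = net7 NAND net9 = 1 NAND 0 = 1
net12 = net8 AND net5 = 1 AND 0 = 0
net13 = net12 NAND net6 = 0 NAND 1 = 1

net10 = 1  net11 = 1  net13 = 1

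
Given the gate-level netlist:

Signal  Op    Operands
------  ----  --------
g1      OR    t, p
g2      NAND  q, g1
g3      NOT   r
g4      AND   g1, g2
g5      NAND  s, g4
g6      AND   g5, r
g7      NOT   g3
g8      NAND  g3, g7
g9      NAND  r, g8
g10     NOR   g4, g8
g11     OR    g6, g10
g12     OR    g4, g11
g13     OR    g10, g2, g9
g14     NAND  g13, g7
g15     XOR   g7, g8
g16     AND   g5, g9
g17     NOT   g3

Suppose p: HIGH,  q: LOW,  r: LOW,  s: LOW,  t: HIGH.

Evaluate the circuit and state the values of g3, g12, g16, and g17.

g1 = t OR p = HIGH OR HIGH = HIGH
g2 = q NAND g1 = LOW NAND HIGH = HIGH
g3 = NOT r = NOT LOW = HIGH
g4 = g1 AND g2 = HIGH AND HIGH = HIGH
g5 = s NAND g4 = LOW NAND HIGH = HIGH
g6 = g5 AND r = HIGH AND LOW = LOW
g7 = NOT g3 = NOT HIGH = LOW
g8 = g3 NAND g7 = HIGH NAND LOW = HIGH
g9 = r NAND g8 = LOW NAND HIGH = HIGH
g10 = g4 NOR g8 = HIGH NOR HIGH = LOW
g11 = g6 OR g10 = LOW OR LOW = LOW
g12 = g4 OR g11 = HIGH OR LOW = HIGH
g16 = g5 AND g9 = HIGH AND HIGH = HIGH
g17 = NOT g3 = NOT HIGH = LOW

g3 = HIGH  g12 = HIGH  g16 = HIGH  g17 = LOW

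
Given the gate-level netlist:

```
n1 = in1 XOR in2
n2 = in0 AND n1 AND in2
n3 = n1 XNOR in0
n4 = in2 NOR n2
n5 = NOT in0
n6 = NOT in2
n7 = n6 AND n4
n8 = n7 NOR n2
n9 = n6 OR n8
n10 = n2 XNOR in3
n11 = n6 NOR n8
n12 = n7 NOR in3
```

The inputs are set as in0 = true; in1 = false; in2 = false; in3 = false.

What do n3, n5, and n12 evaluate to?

n3 = false, n5 = false, n12 = false

n1 = in1 XOR in2 = false XOR false = false
n2 = in0 AND n1 AND in2 = true AND false AND false = false
n3 = n1 XNOR in0 = false XNOR true = false
n4 = in2 NOR n2 = false NOR false = true
n5 = NOT in0 = NOT true = false
n6 = NOT in2 = NOT false = true
n7 = n6 AND n4 = true AND true = true
n12 = n7 NOR in3 = true NOR false = false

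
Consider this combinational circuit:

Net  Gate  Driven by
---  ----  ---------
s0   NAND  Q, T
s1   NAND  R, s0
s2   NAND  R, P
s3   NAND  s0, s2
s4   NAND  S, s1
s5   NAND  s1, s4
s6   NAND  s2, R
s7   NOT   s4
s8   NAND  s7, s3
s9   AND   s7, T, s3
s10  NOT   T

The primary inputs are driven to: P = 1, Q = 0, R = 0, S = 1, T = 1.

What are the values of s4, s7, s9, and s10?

s4 = 0, s7 = 1, s9 = 0, s10 = 0

s0 = Q NAND T = 0 NAND 1 = 1
s1 = R NAND s0 = 0 NAND 1 = 1
s2 = R NAND P = 0 NAND 1 = 1
s3 = s0 NAND s2 = 1 NAND 1 = 0
s4 = S NAND s1 = 1 NAND 1 = 0
s7 = NOT s4 = NOT 0 = 1
s9 = s7 AND T AND s3 = 1 AND 1 AND 0 = 0
s10 = NOT T = NOT 1 = 0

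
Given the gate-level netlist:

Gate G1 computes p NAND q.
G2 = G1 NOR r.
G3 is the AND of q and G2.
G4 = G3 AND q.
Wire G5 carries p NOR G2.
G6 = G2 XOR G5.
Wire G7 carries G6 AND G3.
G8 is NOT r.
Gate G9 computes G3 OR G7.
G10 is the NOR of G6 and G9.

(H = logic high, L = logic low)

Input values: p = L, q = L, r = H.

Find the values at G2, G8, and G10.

G2 = L  G8 = L  G10 = L

G1 = p NAND q = L NAND L = H
G2 = G1 NOR r = H NOR H = L
G3 = q AND G2 = L AND L = L
G5 = p NOR G2 = L NOR L = H
G6 = G2 XOR G5 = L XOR H = H
G7 = G6 AND G3 = H AND L = L
G8 = NOT r = NOT H = L
G9 = G3 OR G7 = L OR L = L
G10 = G6 NOR G9 = H NOR L = L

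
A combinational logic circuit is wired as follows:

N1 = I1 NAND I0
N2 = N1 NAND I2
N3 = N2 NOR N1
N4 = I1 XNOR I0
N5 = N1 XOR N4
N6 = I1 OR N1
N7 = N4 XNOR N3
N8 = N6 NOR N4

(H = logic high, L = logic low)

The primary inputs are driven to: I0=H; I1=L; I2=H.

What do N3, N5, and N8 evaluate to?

N3 = L, N5 = H, N8 = L

N1 = I1 NAND I0 = L NAND H = H
N2 = N1 NAND I2 = H NAND H = L
N3 = N2 NOR N1 = L NOR H = L
N4 = I1 XNOR I0 = L XNOR H = L
N5 = N1 XOR N4 = H XOR L = H
N6 = I1 OR N1 = L OR H = H
N8 = N6 NOR N4 = H NOR L = L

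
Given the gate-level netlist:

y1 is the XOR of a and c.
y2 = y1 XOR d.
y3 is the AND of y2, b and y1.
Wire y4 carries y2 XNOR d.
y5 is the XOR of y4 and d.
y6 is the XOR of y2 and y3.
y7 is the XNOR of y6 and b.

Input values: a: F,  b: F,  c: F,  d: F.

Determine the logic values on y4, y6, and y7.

y4 = T, y6 = F, y7 = T

y1 = a XOR c = F XOR F = F
y2 = y1 XOR d = F XOR F = F
y3 = y2 AND b AND y1 = F AND F AND F = F
y4 = y2 XNOR d = F XNOR F = T
y6 = y2 XOR y3 = F XOR F = F
y7 = y6 XNOR b = F XNOR F = T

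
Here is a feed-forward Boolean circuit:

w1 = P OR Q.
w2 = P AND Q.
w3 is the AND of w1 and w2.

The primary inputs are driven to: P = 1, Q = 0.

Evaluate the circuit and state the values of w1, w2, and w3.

w1 = P OR Q = 1 OR 0 = 1
w2 = P AND Q = 1 AND 0 = 0
w3 = w1 AND w2 = 1 AND 0 = 0

w1 = 1; w2 = 0; w3 = 0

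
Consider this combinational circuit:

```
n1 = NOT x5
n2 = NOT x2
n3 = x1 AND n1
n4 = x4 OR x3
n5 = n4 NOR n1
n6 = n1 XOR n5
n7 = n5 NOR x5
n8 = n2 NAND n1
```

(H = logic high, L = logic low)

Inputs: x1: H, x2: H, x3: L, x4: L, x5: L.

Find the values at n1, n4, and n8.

n1 = H, n4 = L, n8 = H

n1 = NOT x5 = NOT L = H
n2 = NOT x2 = NOT H = L
n4 = x4 OR x3 = L OR L = L
n8 = n2 NAND n1 = L NAND H = H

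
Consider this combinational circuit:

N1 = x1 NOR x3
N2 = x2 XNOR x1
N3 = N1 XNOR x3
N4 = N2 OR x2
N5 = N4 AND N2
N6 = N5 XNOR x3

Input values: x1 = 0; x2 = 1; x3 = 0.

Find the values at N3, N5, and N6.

N1 = x1 NOR x3 = 0 NOR 0 = 1
N2 = x2 XNOR x1 = 1 XNOR 0 = 0
N3 = N1 XNOR x3 = 1 XNOR 0 = 0
N4 = N2 OR x2 = 0 OR 1 = 1
N5 = N4 AND N2 = 1 AND 0 = 0
N6 = N5 XNOR x3 = 0 XNOR 0 = 1

N3 = 0, N5 = 0, N6 = 1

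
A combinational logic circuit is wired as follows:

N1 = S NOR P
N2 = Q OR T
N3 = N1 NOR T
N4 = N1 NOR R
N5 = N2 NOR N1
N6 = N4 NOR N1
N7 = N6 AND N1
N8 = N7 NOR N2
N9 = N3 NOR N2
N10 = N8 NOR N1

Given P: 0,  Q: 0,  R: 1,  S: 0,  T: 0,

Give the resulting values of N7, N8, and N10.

N7 = 0; N8 = 1; N10 = 0

N1 = S NOR P = 0 NOR 0 = 1
N2 = Q OR T = 0 OR 0 = 0
N4 = N1 NOR R = 1 NOR 1 = 0
N6 = N4 NOR N1 = 0 NOR 1 = 0
N7 = N6 AND N1 = 0 AND 1 = 0
N8 = N7 NOR N2 = 0 NOR 0 = 1
N10 = N8 NOR N1 = 1 NOR 1 = 0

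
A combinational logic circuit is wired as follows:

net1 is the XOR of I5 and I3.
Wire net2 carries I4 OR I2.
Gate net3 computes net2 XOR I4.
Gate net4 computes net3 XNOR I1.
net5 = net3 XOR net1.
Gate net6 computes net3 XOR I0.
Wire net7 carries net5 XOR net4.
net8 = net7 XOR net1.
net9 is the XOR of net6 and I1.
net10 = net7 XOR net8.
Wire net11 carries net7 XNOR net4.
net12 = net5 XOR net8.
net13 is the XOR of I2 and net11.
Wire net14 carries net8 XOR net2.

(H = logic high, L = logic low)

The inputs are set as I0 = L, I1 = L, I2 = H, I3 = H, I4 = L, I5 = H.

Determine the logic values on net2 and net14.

net2 = H; net14 = L

net1 = I5 XOR I3 = H XOR H = L
net2 = I4 OR I2 = L OR H = H
net3 = net2 XOR I4 = H XOR L = H
net4 = net3 XNOR I1 = H XNOR L = L
net5 = net3 XOR net1 = H XOR L = H
net7 = net5 XOR net4 = H XOR L = H
net8 = net7 XOR net1 = H XOR L = H
net14 = net8 XOR net2 = H XOR H = L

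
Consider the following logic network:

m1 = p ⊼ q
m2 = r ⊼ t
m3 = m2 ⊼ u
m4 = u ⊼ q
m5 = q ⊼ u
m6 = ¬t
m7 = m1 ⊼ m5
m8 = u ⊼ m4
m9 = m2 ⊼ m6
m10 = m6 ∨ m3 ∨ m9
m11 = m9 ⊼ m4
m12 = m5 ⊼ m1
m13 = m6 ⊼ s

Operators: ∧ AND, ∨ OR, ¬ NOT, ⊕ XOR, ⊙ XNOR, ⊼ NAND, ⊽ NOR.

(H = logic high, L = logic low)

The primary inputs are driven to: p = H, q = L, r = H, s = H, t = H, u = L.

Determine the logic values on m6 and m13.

m6 = NOT t = NOT H = L
m13 = m6 NAND s = L NAND H = H

m6 = L; m13 = H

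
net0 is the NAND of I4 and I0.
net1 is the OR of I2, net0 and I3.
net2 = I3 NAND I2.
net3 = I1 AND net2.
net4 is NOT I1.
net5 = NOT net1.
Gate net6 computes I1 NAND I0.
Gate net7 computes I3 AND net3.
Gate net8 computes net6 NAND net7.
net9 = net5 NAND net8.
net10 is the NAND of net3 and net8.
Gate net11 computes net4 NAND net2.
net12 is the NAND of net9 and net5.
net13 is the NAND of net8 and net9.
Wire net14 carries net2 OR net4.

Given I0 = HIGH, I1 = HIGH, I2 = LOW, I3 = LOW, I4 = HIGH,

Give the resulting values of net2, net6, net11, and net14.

net2 = I3 NAND I2 = LOW NAND LOW = HIGH
net4 = NOT I1 = NOT HIGH = LOW
net6 = I1 NAND I0 = HIGH NAND HIGH = LOW
net11 = net4 NAND net2 = LOW NAND HIGH = HIGH
net14 = net2 OR net4 = HIGH OR LOW = HIGH

net2 = HIGH, net6 = LOW, net11 = HIGH, net14 = HIGH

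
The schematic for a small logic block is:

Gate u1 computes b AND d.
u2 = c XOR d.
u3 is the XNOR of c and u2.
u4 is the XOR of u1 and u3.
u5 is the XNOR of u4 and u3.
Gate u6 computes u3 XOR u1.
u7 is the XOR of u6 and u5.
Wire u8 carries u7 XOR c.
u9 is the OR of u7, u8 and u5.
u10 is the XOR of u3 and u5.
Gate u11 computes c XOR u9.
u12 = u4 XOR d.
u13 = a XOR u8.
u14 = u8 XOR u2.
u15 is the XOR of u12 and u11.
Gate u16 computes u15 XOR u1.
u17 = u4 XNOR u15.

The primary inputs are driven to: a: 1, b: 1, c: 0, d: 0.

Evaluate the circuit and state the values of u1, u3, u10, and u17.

u1 = b AND d = 1 AND 0 = 0
u2 = c XOR d = 0 XOR 0 = 0
u3 = c XNOR u2 = 0 XNOR 0 = 1
u4 = u1 XOR u3 = 0 XOR 1 = 1
u5 = u4 XNOR u3 = 1 XNOR 1 = 1
u6 = u3 XOR u1 = 1 XOR 0 = 1
u7 = u6 XOR u5 = 1 XOR 1 = 0
u8 = u7 XOR c = 0 XOR 0 = 0
u9 = u7 OR u8 OR u5 = 0 OR 0 OR 1 = 1
u10 = u3 XOR u5 = 1 XOR 1 = 0
u11 = c XOR u9 = 0 XOR 1 = 1
u12 = u4 XOR d = 1 XOR 0 = 1
u15 = u12 XOR u11 = 1 XOR 1 = 0
u17 = u4 XNOR u15 = 1 XNOR 0 = 0

u1 = 0, u3 = 1, u10 = 0, u17 = 0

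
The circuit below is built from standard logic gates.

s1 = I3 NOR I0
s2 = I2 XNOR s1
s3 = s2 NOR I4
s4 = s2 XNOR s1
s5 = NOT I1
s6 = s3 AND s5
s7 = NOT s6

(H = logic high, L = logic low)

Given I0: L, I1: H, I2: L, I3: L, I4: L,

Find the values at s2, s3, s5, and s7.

s2 = L, s3 = H, s5 = L, s7 = H

s1 = I3 NOR I0 = L NOR L = H
s2 = I2 XNOR s1 = L XNOR H = L
s3 = s2 NOR I4 = L NOR L = H
s5 = NOT I1 = NOT H = L
s6 = s3 AND s5 = H AND L = L
s7 = NOT s6 = NOT L = H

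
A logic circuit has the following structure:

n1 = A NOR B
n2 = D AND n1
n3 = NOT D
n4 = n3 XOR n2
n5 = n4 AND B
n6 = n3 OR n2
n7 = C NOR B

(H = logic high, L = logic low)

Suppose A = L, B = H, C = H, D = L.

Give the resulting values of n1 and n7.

n1 = L  n7 = L

n1 = A NOR B = L NOR H = L
n7 = C NOR B = H NOR H = L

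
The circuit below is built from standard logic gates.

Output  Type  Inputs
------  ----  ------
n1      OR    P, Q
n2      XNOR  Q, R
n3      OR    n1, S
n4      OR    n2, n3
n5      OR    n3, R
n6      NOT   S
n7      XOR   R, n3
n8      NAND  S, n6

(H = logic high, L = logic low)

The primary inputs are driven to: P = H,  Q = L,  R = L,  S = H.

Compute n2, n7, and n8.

n1 = P OR Q = H OR L = H
n2 = Q XNOR R = L XNOR L = H
n3 = n1 OR S = H OR H = H
n6 = NOT S = NOT H = L
n7 = R XOR n3 = L XOR H = H
n8 = S NAND n6 = H NAND L = H

n2 = H, n7 = H, n8 = H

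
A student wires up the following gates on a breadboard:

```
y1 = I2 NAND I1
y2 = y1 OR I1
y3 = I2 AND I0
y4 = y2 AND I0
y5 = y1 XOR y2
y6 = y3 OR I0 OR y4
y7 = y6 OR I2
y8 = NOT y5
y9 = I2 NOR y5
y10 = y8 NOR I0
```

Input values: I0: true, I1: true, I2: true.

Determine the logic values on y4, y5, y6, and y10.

y1 = I2 NAND I1 = true NAND true = false
y2 = y1 OR I1 = false OR true = true
y3 = I2 AND I0 = true AND true = true
y4 = y2 AND I0 = true AND true = true
y5 = y1 XOR y2 = false XOR true = true
y6 = y3 OR I0 OR y4 = true OR true OR true = true
y8 = NOT y5 = NOT true = false
y10 = y8 NOR I0 = false NOR true = false

y4 = true, y5 = true, y6 = true, y10 = false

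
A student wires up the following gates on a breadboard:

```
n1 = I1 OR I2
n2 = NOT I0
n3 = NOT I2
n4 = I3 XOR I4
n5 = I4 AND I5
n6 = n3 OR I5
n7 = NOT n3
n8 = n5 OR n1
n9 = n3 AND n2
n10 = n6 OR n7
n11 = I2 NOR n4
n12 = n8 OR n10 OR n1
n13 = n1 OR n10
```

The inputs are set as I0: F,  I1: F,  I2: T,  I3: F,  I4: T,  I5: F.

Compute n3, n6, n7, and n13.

n1 = I1 OR I2 = F OR T = T
n3 = NOT I2 = NOT T = F
n6 = n3 OR I5 = F OR F = F
n7 = NOT n3 = NOT F = T
n10 = n6 OR n7 = F OR T = T
n13 = n1 OR n10 = T OR T = T

n3 = F; n6 = F; n7 = T; n13 = T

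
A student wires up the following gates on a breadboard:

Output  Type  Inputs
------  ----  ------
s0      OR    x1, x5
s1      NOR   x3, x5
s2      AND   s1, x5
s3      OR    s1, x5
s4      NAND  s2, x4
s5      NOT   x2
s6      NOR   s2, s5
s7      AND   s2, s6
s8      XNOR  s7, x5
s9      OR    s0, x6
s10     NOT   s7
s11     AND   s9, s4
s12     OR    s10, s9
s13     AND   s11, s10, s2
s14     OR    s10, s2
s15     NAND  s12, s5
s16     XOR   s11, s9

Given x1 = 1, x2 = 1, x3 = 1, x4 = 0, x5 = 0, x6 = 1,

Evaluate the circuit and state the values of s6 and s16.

s6 = 1  s16 = 0

s0 = x1 OR x5 = 1 OR 0 = 1
s1 = x3 NOR x5 = 1 NOR 0 = 0
s2 = s1 AND x5 = 0 AND 0 = 0
s4 = s2 NAND x4 = 0 NAND 0 = 1
s5 = NOT x2 = NOT 1 = 0
s6 = s2 NOR s5 = 0 NOR 0 = 1
s9 = s0 OR x6 = 1 OR 1 = 1
s11 = s9 AND s4 = 1 AND 1 = 1
s16 = s11 XOR s9 = 1 XOR 1 = 0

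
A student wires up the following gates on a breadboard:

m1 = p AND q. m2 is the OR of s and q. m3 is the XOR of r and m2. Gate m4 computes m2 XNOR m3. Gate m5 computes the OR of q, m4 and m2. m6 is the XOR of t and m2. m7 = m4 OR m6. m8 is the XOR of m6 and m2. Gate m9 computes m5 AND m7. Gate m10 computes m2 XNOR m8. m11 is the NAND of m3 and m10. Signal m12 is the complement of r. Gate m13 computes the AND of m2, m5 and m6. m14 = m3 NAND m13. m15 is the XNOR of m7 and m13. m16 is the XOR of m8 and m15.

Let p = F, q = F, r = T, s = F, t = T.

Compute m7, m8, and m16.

m2 = s OR q = F OR F = F
m3 = r XOR m2 = T XOR F = T
m4 = m2 XNOR m3 = F XNOR T = F
m5 = q OR m4 OR m2 = F OR F OR F = F
m6 = t XOR m2 = T XOR F = T
m7 = m4 OR m6 = F OR T = T
m8 = m6 XOR m2 = T XOR F = T
m13 = m2 AND m5 AND m6 = F AND F AND T = F
m15 = m7 XNOR m13 = T XNOR F = F
m16 = m8 XOR m15 = T XOR F = T

m7 = T, m8 = T, m16 = T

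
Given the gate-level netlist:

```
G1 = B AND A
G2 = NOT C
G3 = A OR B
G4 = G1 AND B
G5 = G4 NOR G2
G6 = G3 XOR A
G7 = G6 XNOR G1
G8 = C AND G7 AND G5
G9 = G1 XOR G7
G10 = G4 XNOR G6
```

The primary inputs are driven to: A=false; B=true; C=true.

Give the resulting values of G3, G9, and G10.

G1 = B AND A = true AND false = false
G3 = A OR B = false OR true = true
G4 = G1 AND B = false AND true = false
G6 = G3 XOR A = true XOR false = true
G7 = G6 XNOR G1 = true XNOR false = false
G9 = G1 XOR G7 = false XOR false = false
G10 = G4 XNOR G6 = false XNOR true = false

G3 = true  G9 = false  G10 = false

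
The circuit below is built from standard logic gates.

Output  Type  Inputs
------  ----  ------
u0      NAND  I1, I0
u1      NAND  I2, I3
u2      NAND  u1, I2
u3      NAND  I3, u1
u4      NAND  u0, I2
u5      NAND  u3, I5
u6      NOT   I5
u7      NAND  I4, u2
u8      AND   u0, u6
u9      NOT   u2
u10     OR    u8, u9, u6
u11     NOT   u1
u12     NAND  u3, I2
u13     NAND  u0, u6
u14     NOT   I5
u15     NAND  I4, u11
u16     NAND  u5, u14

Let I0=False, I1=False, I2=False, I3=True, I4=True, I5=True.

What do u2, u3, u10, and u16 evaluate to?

u0 = I1 NAND I0 = False NAND False = True
u1 = I2 NAND I3 = False NAND True = True
u2 = u1 NAND I2 = True NAND False = True
u3 = I3 NAND u1 = True NAND True = False
u5 = u3 NAND I5 = False NAND True = True
u6 = NOT I5 = NOT True = False
u8 = u0 AND u6 = True AND False = False
u9 = NOT u2 = NOT True = False
u10 = u8 OR u9 OR u6 = False OR False OR False = False
u14 = NOT I5 = NOT True = False
u16 = u5 NAND u14 = True NAND False = True

u2 = True; u3 = False; u10 = False; u16 = True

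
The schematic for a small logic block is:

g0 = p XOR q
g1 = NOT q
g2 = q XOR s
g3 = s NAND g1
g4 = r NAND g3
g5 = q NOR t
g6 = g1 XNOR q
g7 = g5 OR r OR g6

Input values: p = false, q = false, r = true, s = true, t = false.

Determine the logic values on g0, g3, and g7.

g0 = false, g3 = false, g7 = true

g0 = p XOR q = false XOR false = false
g1 = NOT q = NOT false = true
g3 = s NAND g1 = true NAND true = false
g5 = q NOR t = false NOR false = true
g6 = g1 XNOR q = true XNOR false = false
g7 = g5 OR r OR g6 = true OR true OR false = true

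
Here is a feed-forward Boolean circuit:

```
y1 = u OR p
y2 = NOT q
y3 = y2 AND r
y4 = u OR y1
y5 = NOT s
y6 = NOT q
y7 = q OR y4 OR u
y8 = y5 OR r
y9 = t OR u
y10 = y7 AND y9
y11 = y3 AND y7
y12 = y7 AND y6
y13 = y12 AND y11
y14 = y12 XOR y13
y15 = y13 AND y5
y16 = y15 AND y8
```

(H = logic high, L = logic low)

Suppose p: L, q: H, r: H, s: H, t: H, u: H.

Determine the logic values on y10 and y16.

y10 = H, y16 = L

y1 = u OR p = H OR L = H
y2 = NOT q = NOT H = L
y3 = y2 AND r = L AND H = L
y4 = u OR y1 = H OR H = H
y5 = NOT s = NOT H = L
y6 = NOT q = NOT H = L
y7 = q OR y4 OR u = H OR H OR H = H
y8 = y5 OR r = L OR H = H
y9 = t OR u = H OR H = H
y10 = y7 AND y9 = H AND H = H
y11 = y3 AND y7 = L AND H = L
y12 = y7 AND y6 = H AND L = L
y13 = y12 AND y11 = L AND L = L
y15 = y13 AND y5 = L AND L = L
y16 = y15 AND y8 = L AND H = L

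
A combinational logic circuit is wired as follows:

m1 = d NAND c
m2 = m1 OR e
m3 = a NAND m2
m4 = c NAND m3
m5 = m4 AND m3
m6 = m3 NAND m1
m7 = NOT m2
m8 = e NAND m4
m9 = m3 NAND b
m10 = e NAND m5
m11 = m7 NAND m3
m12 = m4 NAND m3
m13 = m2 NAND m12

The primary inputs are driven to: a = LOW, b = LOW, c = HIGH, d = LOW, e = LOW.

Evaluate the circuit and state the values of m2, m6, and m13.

m2 = HIGH, m6 = LOW, m13 = LOW

m1 = d NAND c = LOW NAND HIGH = HIGH
m2 = m1 OR e = HIGH OR LOW = HIGH
m3 = a NAND m2 = LOW NAND HIGH = HIGH
m4 = c NAND m3 = HIGH NAND HIGH = LOW
m6 = m3 NAND m1 = HIGH NAND HIGH = LOW
m12 = m4 NAND m3 = LOW NAND HIGH = HIGH
m13 = m2 NAND m12 = HIGH NAND HIGH = LOW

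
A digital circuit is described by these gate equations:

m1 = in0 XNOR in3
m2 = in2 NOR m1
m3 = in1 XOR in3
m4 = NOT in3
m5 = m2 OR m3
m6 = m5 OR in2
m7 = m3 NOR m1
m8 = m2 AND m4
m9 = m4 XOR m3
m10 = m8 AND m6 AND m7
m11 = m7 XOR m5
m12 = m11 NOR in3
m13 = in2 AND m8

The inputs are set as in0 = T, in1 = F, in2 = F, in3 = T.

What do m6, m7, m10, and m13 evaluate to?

m1 = in0 XNOR in3 = T XNOR T = T
m2 = in2 NOR m1 = F NOR T = F
m3 = in1 XOR in3 = F XOR T = T
m4 = NOT in3 = NOT T = F
m5 = m2 OR m3 = F OR T = T
m6 = m5 OR in2 = T OR F = T
m7 = m3 NOR m1 = T NOR T = F
m8 = m2 AND m4 = F AND F = F
m10 = m8 AND m6 AND m7 = F AND T AND F = F
m13 = in2 AND m8 = F AND F = F

m6 = T, m7 = F, m10 = F, m13 = F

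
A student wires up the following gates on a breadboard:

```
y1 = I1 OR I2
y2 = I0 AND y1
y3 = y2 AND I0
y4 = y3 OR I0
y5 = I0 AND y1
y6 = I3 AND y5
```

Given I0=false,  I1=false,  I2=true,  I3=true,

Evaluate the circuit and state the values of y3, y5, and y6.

y3 = false  y5 = false  y6 = false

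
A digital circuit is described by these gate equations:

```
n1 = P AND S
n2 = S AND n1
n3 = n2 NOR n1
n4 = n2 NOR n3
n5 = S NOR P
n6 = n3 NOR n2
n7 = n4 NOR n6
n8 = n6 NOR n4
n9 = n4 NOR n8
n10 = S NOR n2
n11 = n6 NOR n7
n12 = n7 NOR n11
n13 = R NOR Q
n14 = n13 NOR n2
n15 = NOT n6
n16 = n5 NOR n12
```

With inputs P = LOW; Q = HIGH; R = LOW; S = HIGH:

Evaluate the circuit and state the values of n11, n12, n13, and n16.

n1 = P AND S = LOW AND HIGH = LOW
n2 = S AND n1 = HIGH AND LOW = LOW
n3 = n2 NOR n1 = LOW NOR LOW = HIGH
n4 = n2 NOR n3 = LOW NOR HIGH = LOW
n5 = S NOR P = HIGH NOR LOW = LOW
n6 = n3 NOR n2 = HIGH NOR LOW = LOW
n7 = n4 NOR n6 = LOW NOR LOW = HIGH
n11 = n6 NOR n7 = LOW NOR HIGH = LOW
n12 = n7 NOR n11 = HIGH NOR LOW = LOW
n13 = R NOR Q = LOW NOR HIGH = LOW
n16 = n5 NOR n12 = LOW NOR LOW = HIGH

n11 = LOW  n12 = LOW  n13 = LOW  n16 = HIGH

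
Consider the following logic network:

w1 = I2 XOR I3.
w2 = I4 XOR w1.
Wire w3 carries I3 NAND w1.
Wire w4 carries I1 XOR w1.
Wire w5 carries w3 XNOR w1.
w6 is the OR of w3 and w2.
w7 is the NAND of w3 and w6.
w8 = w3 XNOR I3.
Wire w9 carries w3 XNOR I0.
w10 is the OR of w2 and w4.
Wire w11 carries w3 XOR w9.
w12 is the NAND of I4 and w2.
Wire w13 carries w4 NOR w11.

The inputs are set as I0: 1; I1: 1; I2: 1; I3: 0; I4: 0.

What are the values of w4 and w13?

w1 = I2 XOR I3 = 1 XOR 0 = 1
w3 = I3 NAND w1 = 0 NAND 1 = 1
w4 = I1 XOR w1 = 1 XOR 1 = 0
w9 = w3 XNOR I0 = 1 XNOR 1 = 1
w11 = w3 XOR w9 = 1 XOR 1 = 0
w13 = w4 NOR w11 = 0 NOR 0 = 1

w4 = 0  w13 = 1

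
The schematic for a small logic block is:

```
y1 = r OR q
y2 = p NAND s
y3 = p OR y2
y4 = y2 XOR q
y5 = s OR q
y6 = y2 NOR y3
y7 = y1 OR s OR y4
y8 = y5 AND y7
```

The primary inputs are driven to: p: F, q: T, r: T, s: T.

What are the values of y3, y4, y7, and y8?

y1 = r OR q = T OR T = T
y2 = p NAND s = F NAND T = T
y3 = p OR y2 = F OR T = T
y4 = y2 XOR q = T XOR T = F
y5 = s OR q = T OR T = T
y7 = y1 OR s OR y4 = T OR T OR F = T
y8 = y5 AND y7 = T AND T = T

y3 = T, y4 = F, y7 = T, y8 = T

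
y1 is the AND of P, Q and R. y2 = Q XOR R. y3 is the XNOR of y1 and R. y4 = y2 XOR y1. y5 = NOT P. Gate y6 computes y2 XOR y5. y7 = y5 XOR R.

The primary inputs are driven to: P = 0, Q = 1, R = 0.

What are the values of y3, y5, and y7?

y1 = P AND Q AND R = 0 AND 1 AND 0 = 0
y3 = y1 XNOR R = 0 XNOR 0 = 1
y5 = NOT P = NOT 0 = 1
y7 = y5 XOR R = 1 XOR 0 = 1

y3 = 1  y5 = 1  y7 = 1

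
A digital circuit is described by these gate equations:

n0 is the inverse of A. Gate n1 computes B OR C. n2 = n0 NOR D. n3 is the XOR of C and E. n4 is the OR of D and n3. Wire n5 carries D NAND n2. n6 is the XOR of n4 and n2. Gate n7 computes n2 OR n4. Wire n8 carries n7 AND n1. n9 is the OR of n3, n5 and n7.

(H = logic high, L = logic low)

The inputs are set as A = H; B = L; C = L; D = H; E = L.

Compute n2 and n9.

n2 = L, n9 = H

n0 = NOT A = NOT H = L
n2 = n0 NOR D = L NOR H = L
n3 = C XOR E = L XOR L = L
n4 = D OR n3 = H OR L = H
n5 = D NAND n2 = H NAND L = H
n7 = n2 OR n4 = L OR H = H
n9 = n3 OR n5 OR n7 = L OR H OR H = H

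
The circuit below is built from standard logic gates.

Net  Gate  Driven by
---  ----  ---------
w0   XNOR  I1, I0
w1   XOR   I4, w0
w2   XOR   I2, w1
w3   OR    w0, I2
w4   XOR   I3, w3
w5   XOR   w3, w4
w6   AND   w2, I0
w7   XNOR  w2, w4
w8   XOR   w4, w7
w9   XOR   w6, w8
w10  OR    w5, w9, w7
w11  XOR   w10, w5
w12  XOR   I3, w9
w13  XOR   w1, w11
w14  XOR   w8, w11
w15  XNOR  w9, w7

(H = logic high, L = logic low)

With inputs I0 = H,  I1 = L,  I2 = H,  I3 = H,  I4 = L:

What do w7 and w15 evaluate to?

w7 = L, w15 = L

w0 = I1 XNOR I0 = L XNOR H = L
w1 = I4 XOR w0 = L XOR L = L
w2 = I2 XOR w1 = H XOR L = H
w3 = w0 OR I2 = L OR H = H
w4 = I3 XOR w3 = H XOR H = L
w6 = w2 AND I0 = H AND H = H
w7 = w2 XNOR w4 = H XNOR L = L
w8 = w4 XOR w7 = L XOR L = L
w9 = w6 XOR w8 = H XOR L = H
w15 = w9 XNOR w7 = H XNOR L = L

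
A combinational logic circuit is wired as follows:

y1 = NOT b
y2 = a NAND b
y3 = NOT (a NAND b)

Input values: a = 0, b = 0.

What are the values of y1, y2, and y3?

y1 = 1, y2 = 1, y3 = 0

y1 = NOT 0 = 1
y2 = 0 NAND 0 = 1
y3 = NOT (0 NAND 0) = 0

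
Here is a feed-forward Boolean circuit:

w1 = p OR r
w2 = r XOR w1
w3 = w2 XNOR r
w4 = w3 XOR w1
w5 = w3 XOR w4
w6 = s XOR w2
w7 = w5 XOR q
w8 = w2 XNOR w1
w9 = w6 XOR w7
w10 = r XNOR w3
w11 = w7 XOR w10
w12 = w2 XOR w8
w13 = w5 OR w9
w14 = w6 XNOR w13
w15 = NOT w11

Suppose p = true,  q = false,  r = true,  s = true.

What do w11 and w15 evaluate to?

w11 = true; w15 = false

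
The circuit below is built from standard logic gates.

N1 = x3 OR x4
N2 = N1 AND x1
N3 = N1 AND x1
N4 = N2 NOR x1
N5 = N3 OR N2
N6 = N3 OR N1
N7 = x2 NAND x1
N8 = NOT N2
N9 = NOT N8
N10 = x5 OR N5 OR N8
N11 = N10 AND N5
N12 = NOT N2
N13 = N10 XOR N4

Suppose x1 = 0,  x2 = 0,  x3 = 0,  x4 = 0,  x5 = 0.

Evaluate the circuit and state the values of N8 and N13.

N8 = 1, N13 = 0

N1 = x3 OR x4 = 0 OR 0 = 0
N2 = N1 AND x1 = 0 AND 0 = 0
N3 = N1 AND x1 = 0 AND 0 = 0
N4 = N2 NOR x1 = 0 NOR 0 = 1
N5 = N3 OR N2 = 0 OR 0 = 0
N8 = NOT N2 = NOT 0 = 1
N10 = x5 OR N5 OR N8 = 0 OR 0 OR 1 = 1
N13 = N10 XOR N4 = 1 XOR 1 = 0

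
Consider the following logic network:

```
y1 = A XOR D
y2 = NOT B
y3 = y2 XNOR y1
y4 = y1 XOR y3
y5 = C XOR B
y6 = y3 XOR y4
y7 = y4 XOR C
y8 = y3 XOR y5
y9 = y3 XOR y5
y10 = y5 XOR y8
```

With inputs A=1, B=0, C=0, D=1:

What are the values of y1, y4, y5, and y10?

y1 = 0  y4 = 0  y5 = 0  y10 = 0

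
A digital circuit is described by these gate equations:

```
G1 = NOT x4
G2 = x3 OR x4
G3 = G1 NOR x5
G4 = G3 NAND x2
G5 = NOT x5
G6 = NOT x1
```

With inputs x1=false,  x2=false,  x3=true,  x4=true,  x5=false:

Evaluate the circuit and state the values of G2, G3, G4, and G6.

G2 = true, G3 = true, G4 = true, G6 = true

G1 = NOT x4 = NOT true = false
G2 = x3 OR x4 = true OR true = true
G3 = G1 NOR x5 = false NOR false = true
G4 = G3 NAND x2 = true NAND false = true
G6 = NOT x1 = NOT false = true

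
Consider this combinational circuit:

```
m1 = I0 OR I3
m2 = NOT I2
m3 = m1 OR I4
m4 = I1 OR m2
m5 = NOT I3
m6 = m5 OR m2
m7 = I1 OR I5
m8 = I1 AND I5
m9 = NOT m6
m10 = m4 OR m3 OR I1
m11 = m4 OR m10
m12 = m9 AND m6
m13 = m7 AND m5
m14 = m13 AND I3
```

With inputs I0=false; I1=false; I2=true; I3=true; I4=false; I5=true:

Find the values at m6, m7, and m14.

m2 = NOT I2 = NOT true = false
m5 = NOT I3 = NOT true = false
m6 = m5 OR m2 = false OR false = false
m7 = I1 OR I5 = false OR true = true
m13 = m7 AND m5 = true AND false = false
m14 = m13 AND I3 = false AND true = false

m6 = false; m7 = true; m14 = false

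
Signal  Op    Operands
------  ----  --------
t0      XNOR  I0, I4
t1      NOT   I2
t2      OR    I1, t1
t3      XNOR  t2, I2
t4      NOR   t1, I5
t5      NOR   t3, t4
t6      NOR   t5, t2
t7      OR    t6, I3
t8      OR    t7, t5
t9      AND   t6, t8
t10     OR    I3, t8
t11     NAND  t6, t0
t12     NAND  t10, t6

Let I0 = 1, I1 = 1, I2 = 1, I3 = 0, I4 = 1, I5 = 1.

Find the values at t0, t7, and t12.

t0 = I0 XNOR I4 = 1 XNOR 1 = 1
t1 = NOT I2 = NOT 1 = 0
t2 = I1 OR t1 = 1 OR 0 = 1
t3 = t2 XNOR I2 = 1 XNOR 1 = 1
t4 = t1 NOR I5 = 0 NOR 1 = 0
t5 = t3 NOR t4 = 1 NOR 0 = 0
t6 = t5 NOR t2 = 0 NOR 1 = 0
t7 = t6 OR I3 = 0 OR 0 = 0
t8 = t7 OR t5 = 0 OR 0 = 0
t10 = I3 OR t8 = 0 OR 0 = 0
t12 = t10 NAND t6 = 0 NAND 0 = 1

t0 = 1, t7 = 0, t12 = 1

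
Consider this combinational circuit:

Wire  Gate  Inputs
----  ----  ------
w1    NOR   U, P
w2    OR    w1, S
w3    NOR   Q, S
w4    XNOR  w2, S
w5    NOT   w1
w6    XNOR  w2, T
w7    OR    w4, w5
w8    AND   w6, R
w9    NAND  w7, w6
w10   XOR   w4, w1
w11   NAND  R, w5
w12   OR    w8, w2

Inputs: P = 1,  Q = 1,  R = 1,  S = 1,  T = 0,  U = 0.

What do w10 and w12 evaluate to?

w1 = U NOR P = 0 NOR 1 = 0
w2 = w1 OR S = 0 OR 1 = 1
w4 = w2 XNOR S = 1 XNOR 1 = 1
w6 = w2 XNOR T = 1 XNOR 0 = 0
w8 = w6 AND R = 0 AND 1 = 0
w10 = w4 XOR w1 = 1 XOR 0 = 1
w12 = w8 OR w2 = 0 OR 1 = 1

w10 = 1  w12 = 1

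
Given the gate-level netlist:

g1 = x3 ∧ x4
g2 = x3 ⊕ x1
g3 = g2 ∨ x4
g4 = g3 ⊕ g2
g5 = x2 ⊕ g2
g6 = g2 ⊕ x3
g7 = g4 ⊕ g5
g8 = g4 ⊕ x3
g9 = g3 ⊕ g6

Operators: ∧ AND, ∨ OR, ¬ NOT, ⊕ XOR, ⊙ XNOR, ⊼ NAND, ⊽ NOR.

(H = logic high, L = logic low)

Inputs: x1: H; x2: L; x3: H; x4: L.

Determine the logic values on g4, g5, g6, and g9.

g4 = L, g5 = L, g6 = H, g9 = H

g2 = x3 XOR x1 = H XOR H = L
g3 = g2 OR x4 = L OR L = L
g4 = g3 XOR g2 = L XOR L = L
g5 = x2 XOR g2 = L XOR L = L
g6 = g2 XOR x3 = L XOR H = H
g9 = g3 XOR g6 = L XOR H = H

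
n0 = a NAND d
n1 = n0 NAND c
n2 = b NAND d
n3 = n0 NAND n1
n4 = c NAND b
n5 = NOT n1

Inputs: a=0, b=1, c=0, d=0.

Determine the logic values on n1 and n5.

n1 = 1, n5 = 0

n0 = a NAND d = 0 NAND 0 = 1
n1 = n0 NAND c = 1 NAND 0 = 1
n5 = NOT n1 = NOT 1 = 0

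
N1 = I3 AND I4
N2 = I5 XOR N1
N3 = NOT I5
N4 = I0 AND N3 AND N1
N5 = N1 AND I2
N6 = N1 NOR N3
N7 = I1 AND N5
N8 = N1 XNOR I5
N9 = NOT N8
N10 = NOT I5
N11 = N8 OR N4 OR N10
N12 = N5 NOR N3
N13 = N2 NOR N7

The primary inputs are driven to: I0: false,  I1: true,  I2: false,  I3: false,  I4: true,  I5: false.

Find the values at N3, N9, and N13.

N3 = true, N9 = false, N13 = true

N1 = I3 AND I4 = false AND true = false
N2 = I5 XOR N1 = false XOR false = false
N3 = NOT I5 = NOT false = true
N5 = N1 AND I2 = false AND false = false
N7 = I1 AND N5 = true AND false = false
N8 = N1 XNOR I5 = false XNOR false = true
N9 = NOT N8 = NOT true = false
N13 = N2 NOR N7 = false NOR false = true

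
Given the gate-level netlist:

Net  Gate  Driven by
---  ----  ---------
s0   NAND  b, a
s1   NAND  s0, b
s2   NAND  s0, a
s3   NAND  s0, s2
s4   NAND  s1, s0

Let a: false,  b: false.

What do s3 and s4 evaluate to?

s0 = b NAND a = false NAND false = true
s1 = s0 NAND b = true NAND false = true
s2 = s0 NAND a = true NAND false = true
s3 = s0 NAND s2 = true NAND true = false
s4 = s1 NAND s0 = true NAND true = false

s3 = false; s4 = false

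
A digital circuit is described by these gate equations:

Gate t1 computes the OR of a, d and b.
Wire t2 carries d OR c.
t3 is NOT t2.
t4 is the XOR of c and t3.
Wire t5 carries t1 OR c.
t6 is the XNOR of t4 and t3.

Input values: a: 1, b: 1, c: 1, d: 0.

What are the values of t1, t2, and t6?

t1 = 1  t2 = 1  t6 = 0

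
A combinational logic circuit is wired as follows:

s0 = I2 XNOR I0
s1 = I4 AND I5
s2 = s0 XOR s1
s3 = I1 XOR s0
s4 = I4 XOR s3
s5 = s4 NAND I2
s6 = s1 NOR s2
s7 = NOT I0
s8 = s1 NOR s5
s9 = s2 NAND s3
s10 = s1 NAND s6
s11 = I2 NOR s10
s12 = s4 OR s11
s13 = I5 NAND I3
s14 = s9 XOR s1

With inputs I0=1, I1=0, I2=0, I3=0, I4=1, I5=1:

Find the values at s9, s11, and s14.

s0 = I2 XNOR I0 = 0 XNOR 1 = 0
s1 = I4 AND I5 = 1 AND 1 = 1
s2 = s0 XOR s1 = 0 XOR 1 = 1
s3 = I1 XOR s0 = 0 XOR 0 = 0
s6 = s1 NOR s2 = 1 NOR 1 = 0
s9 = s2 NAND s3 = 1 NAND 0 = 1
s10 = s1 NAND s6 = 1 NAND 0 = 1
s11 = I2 NOR s10 = 0 NOR 1 = 0
s14 = s9 XOR s1 = 1 XOR 1 = 0

s9 = 1; s11 = 0; s14 = 0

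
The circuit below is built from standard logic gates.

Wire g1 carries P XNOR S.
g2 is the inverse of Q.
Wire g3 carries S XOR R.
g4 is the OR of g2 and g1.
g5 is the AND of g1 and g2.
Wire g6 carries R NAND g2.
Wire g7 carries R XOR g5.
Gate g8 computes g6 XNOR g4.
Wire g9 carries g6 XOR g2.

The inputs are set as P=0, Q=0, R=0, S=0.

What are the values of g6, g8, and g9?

g1 = P XNOR S = 0 XNOR 0 = 1
g2 = NOT Q = NOT 0 = 1
g4 = g2 OR g1 = 1 OR 1 = 1
g6 = R NAND g2 = 0 NAND 1 = 1
g8 = g6 XNOR g4 = 1 XNOR 1 = 1
g9 = g6 XOR g2 = 1 XOR 1 = 0

g6 = 1  g8 = 1  g9 = 0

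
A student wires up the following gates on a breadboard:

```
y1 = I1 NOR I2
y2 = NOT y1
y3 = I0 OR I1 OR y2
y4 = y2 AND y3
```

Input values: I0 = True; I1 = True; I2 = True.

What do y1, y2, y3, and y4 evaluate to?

y1 = False, y2 = True, y3 = True, y4 = True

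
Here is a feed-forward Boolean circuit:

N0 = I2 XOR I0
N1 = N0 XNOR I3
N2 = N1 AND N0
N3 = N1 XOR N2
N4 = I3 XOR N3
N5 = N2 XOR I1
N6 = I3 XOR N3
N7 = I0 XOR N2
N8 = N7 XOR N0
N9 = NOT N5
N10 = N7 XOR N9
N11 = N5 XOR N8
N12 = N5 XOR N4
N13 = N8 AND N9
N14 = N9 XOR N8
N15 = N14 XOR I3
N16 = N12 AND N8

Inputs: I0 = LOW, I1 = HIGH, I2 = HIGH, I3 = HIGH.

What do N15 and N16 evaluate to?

N0 = I2 XOR I0 = HIGH XOR LOW = HIGH
N1 = N0 XNOR I3 = HIGH XNOR HIGH = HIGH
N2 = N1 AND N0 = HIGH AND HIGH = HIGH
N3 = N1 XOR N2 = HIGH XOR HIGH = LOW
N4 = I3 XOR N3 = HIGH XOR LOW = HIGH
N5 = N2 XOR I1 = HIGH XOR HIGH = LOW
N7 = I0 XOR N2 = LOW XOR HIGH = HIGH
N8 = N7 XOR N0 = HIGH XOR HIGH = LOW
N9 = NOT N5 = NOT LOW = HIGH
N12 = N5 XOR N4 = LOW XOR HIGH = HIGH
N14 = N9 XOR N8 = HIGH XOR LOW = HIGH
N15 = N14 XOR I3 = HIGH XOR HIGH = LOW
N16 = N12 AND N8 = HIGH AND LOW = LOW

N15 = LOW; N16 = LOW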